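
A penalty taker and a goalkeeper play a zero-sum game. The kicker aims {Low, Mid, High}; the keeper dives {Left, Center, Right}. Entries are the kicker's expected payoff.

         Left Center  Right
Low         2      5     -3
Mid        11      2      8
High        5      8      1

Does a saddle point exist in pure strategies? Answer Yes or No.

No

Row minima: Low → -3, Mid → 2, High → 1; maximin = 2.
Column maxima: Left → 11, Center → 8, Right → 8; minimax = 8.
2 ≠ 8, so no pure-strategy equilibrium exists.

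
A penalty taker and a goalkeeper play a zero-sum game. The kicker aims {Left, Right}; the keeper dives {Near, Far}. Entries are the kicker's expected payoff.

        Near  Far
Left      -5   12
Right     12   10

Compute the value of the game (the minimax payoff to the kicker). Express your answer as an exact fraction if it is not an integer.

194/19

Row minima: Left → -5, Right → 10; maximin = 10.
Column maxima: Near → 12, Far → 12; minimax = 12.
10 ≠ 12, so there is no saddle point; optimal play is mixed.
Let the kicker play Left with probability p. Expected payoff against Near: (-5)p + 12(1−p) = −17p + 12; against Far: 12p + 10(1−p) = 2p + 10.
Setting these equal: −17p + 12 = 2p + 10 ⇒ −19p = -2 ⇒ p = 2/19, and the value is (-17)·(2/19) + 12 = 194/19.
For the keeper: with q = P(Near), equating Left's and Right's payoffs gives −17q + 12 = 2q + 10 ⇒ q = 2/19.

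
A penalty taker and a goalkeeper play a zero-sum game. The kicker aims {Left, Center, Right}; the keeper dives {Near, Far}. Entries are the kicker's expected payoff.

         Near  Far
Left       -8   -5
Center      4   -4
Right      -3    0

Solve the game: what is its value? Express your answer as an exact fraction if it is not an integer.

Row minima: Left → -8, Center → -4, Right → -3; maximin = -3.
Column maxima: Near → 4, Far → 0; minimax = 0.
-3 ≠ 0, so there is no saddle point; optimal play is mixed.
Left is strictly dominated by Center, so the kicker never plays it.
On the remaining 2×2 (Center, Right vs Near, Far):
Let the kicker play Center with probability p. Expected payoff against Near: 4p + (-3)(1−p) = 7p − 3; against Far: (-4)p + 0(1−p) = −4p.
Setting these equal: 7p − 3 = −4p ⇒ 11p = 3 ⇒ p = 3/11, and the value is (7)·(3/11) − 3 = -12/11.
For the keeper: with q = P(Near), equating Center's and Right's payoffs gives 8q − 4 = −3q ⇒ q = 4/11.

-12/11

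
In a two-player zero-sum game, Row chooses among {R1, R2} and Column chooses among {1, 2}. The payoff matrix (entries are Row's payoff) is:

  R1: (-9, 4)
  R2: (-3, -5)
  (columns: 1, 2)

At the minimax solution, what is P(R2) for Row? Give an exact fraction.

Row minima: R1 → -9, R2 → -5; maximin = -5.
Column maxima: 1 → -3, 2 → 4; minimax = -3.
-5 ≠ -3, so there is no saddle point; optimal play is mixed.
Let Row play R1 with probability p. Expected payoff against 1: (-9)p + (-3)(1−p) = −6p − 3; against 2: 4p + (-5)(1−p) = 9p − 5.
Setting these equal: −6p − 3 = 9p − 5 ⇒ −15p = -2 ⇒ p = 2/15, and the value is (-6)·(2/15) − 3 = -19/5.
For Column: with q = P(1), equating R1's and R2's payoffs gives −13q + 4 = 2q − 5 ⇒ q = 3/5.

13/15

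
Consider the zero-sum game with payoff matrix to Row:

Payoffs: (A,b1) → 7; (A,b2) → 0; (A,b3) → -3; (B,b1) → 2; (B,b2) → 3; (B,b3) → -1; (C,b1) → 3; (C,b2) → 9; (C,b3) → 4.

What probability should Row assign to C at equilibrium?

Row minima: A → -3, B → -1, C → 3; maximin = 3.
Column maxima: b1 → 7, b2 → 9, b3 → 4; minimax = 4.
3 ≠ 4, so there is no saddle point; optimal play is mixed.
B is strictly dominated by C, so Row never plays it.
b2 is strictly dominated by b3 (it gives Row strictly more in every row), so Column never plays it.
On the remaining 2×2 (A, C vs b1, b3):
Let Row play A with probability p. Expected payoff against b1: 7p + 3(1−p) = 4p + 3; against b3: (-3)p + 4(1−p) = −7p + 4.
Setting these equal: 4p + 3 = −7p + 4 ⇒ 11p = 1 ⇒ p = 1/11, and the value is (4)·(1/11) + 3 = 37/11.
For Column: with q = P(b1), equating A's and C's payoffs gives 10q − 3 = −q + 4 ⇒ q = 7/11.

10/11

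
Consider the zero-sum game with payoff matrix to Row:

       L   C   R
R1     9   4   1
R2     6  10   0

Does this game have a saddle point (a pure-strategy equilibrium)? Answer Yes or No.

Yes

Row minima: R1 → 1, R2 → 0; maximin = 1.
Column maxima: L → 9, C → 10, R → 1; minimax = 1.
maximin = minimax = 1, so a saddle point exists.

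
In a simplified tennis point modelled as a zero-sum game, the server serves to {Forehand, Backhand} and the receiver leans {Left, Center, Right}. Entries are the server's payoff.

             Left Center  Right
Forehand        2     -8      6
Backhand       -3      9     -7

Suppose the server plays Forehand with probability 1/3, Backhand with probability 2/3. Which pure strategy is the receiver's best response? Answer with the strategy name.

If the receiver plays Left, the server's expected payoff is (1/3)·2 + (2/3)·(-3) = -4/3.
If the receiver plays Center, the server's expected payoff is (1/3)·(-8) + (2/3)·9 = 10/3.
If the receiver plays Right, the server's expected payoff is (1/3)·6 + (2/3)·(-7) = -8/3.
The receiver minimizes the server's payoff; the smallest is -8/3, so the best response is Right.

Right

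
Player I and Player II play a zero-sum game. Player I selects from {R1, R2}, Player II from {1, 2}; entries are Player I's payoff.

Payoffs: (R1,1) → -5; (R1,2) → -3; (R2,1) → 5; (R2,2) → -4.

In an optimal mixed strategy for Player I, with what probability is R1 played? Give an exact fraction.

9/11

Row minima: R1 → -5, R2 → -4; maximin = -4.
Column maxima: 1 → 5, 2 → -3; minimax = -3.
-4 ≠ -3, so there is no saddle point; optimal play is mixed.
Let Player I play R1 with probability p. Expected payoff against 1: (-5)p + 5(1−p) = −10p + 5; against 2: (-3)p + (-4)(1−p) = p − 4.
Setting these equal: −10p + 5 = p − 4 ⇒ −11p = -9 ⇒ p = 9/11, and the value is (-10)·(9/11) + 5 = -35/11.
For Player II: with q = P(1), equating R1's and R2's payoffs gives −2q − 3 = 9q − 4 ⇒ q = 1/11.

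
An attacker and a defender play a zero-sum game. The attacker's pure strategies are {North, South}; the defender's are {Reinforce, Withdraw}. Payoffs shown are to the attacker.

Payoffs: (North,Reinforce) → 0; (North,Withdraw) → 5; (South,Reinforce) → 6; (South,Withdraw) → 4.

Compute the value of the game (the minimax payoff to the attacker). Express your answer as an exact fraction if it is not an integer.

Row minima: North → 0, South → 4; maximin = 4.
Column maxima: Reinforce → 6, Withdraw → 5; minimax = 5.
4 ≠ 5, so there is no saddle point; optimal play is mixed.
Let the attacker play North with probability p. Expected payoff against Reinforce: 0p + 6(1−p) = −6p + 6; against Withdraw: 5p + 4(1−p) = p + 4.
Setting these equal: −6p + 6 = p + 4 ⇒ −7p = -2 ⇒ p = 2/7, and the value is (-6)·(2/7) + 6 = 30/7.
For the defender: with q = P(Reinforce), equating North's and South's payoffs gives −5q + 5 = 2q + 4 ⇒ q = 1/7.

30/7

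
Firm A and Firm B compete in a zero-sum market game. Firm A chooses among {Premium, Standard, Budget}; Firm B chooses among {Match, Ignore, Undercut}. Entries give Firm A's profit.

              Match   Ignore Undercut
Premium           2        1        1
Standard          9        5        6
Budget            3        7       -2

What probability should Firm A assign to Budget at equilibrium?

1/10

Row minima: Premium → 1, Standard → 5, Budget → -2; maximin = 5.
Column maxima: Match → 9, Ignore → 7, Undercut → 6; minimax = 6.
5 ≠ 6, so there is no saddle point; optimal play is mixed.
Premium is strictly dominated by Standard, so Firm A never plays it.
Match is strictly dominated by Undercut (it gives Firm A strictly more in every row), so Firm B never plays it.
On the remaining 2×2 (Standard, Budget vs Ignore, Undercut):
Let Firm A play Standard with probability p. Expected payoff against Ignore: 5p + 7(1−p) = −2p + 7; against Undercut: 6p + (-2)(1−p) = 8p − 2.
Setting these equal: −2p + 7 = 8p − 2 ⇒ −10p = -9 ⇒ p = 9/10, and the value is (-2)·(9/10) + 7 = 26/5.
For Firm B: with q = P(Ignore), equating Standard's and Budget's payoffs gives −q + 6 = 9q − 2 ⇒ q = 4/5.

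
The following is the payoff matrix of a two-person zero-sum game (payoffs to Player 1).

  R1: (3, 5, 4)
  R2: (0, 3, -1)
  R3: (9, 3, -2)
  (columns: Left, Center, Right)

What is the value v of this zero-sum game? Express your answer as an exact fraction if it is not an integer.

7/2

Row minima: R1 → 3, R2 → -1, R3 → -2; maximin = 3.
Column maxima: Left → 9, Center → 5, Right → 4; minimax = 4.
3 ≠ 4, so there is no saddle point; optimal play is mixed.
R2 is strictly dominated by R1, so Player 1 never plays it.
Center is strictly dominated by Right (it gives Player 1 strictly more in every row), so Player 2 never plays it.
On the remaining 2×2 (R1, R3 vs Left, Right):
Let Player 1 play R1 with probability p. Expected payoff against Left: 3p + 9(1−p) = −6p + 9; against Right: 4p + (-2)(1−p) = 6p − 2.
Setting these equal: −6p + 9 = 6p − 2 ⇒ −12p = -11 ⇒ p = 11/12, and the value is (-6)·(11/12) + 9 = 7/2.
For Player 2: with q = P(Left), equating R1's and R3's payoffs gives −q + 4 = 11q − 2 ⇒ q = 1/2.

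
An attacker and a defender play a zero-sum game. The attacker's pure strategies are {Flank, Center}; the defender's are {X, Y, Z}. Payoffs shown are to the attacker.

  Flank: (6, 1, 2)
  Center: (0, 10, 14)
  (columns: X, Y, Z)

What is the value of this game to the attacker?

4

Row minima: Flank → 1, Center → 0; maximin = 1.
Column maxima: X → 6, Y → 10, Z → 14; minimax = 6.
1 ≠ 6, so there is no saddle point; optimal play is mixed.
Z is strictly dominated by Y (it gives the attacker strictly more in every row), so the defender never plays it.
On the remaining 2×2 (Flank, Center vs X, Y):
Let the attacker play Flank with probability p. Expected payoff against X: 6p + 0(1−p) = 6p; against Y: 1p + 10(1−p) = −9p + 10.
Setting these equal: 6p = −9p + 10 ⇒ 15p = 10 ⇒ p = 2/3, and the value is (6)·(2/3) = 4.
For the defender: with q = P(X), equating Flank's and Center's payoffs gives 5q + 1 = −10q + 10 ⇒ q = 3/5.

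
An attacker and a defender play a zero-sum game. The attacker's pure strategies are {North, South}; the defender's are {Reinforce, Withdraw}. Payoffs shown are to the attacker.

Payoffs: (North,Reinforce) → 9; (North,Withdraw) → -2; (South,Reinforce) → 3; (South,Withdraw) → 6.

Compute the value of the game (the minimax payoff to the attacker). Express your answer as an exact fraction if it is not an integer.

Row minima: North → -2, South → 3; maximin = 3.
Column maxima: Reinforce → 9, Withdraw → 6; minimax = 6.
3 ≠ 6, so there is no saddle point; optimal play is mixed.
Let the attacker play North with probability p. Expected payoff against Reinforce: 9p + 3(1−p) = 6p + 3; against Withdraw: (-2)p + 6(1−p) = −8p + 6.
Setting these equal: 6p + 3 = −8p + 6 ⇒ 14p = 3 ⇒ p = 3/14, and the value is (6)·(3/14) + 3 = 30/7.
For the defender: with q = P(Reinforce), equating North's and South's payoffs gives 11q − 2 = −3q + 6 ⇒ q = 4/7.

30/7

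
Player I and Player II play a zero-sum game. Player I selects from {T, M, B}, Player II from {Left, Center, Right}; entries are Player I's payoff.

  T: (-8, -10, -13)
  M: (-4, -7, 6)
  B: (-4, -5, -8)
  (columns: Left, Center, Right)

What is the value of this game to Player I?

-43/8

Row minima: T → -13, M → -7, B → -8; maximin = -7.
Column maxima: Left → -4, Center → -5, Right → 6; minimax = -5.
-7 ≠ -5, so there is no saddle point; optimal play is mixed.
T is strictly dominated by M, so Player I never plays it.
Left is strictly dominated by Center (it gives Player I strictly more in every row), so Player II never plays it.
On the remaining 2×2 (M, B vs Center, Right):
Let Player I play M with probability p. Expected payoff against Center: (-7)p + (-5)(1−p) = −2p − 5; against Right: 6p + (-8)(1−p) = 14p − 8.
Setting these equal: −2p − 5 = 14p − 8 ⇒ −16p = -3 ⇒ p = 3/16, and the value is (-2)·(3/16) − 5 = -43/8.
For Player II: with q = P(Center), equating M's and B's payoffs gives −13q + 6 = 3q − 8 ⇒ q = 7/8.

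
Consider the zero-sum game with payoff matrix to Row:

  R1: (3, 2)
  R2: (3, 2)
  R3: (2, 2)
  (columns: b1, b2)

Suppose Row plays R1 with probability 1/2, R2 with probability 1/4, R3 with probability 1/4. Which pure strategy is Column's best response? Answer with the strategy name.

If Column plays b1, Row's expected payoff is (1/2)·3 + (1/4)·3 + (1/4)·2 = 11/4.
If Column plays b2, Row's expected payoff is (1/2)·2 + (1/4)·2 + (1/4)·2 = 2.
Column minimizes Row's payoff; the smallest is 2, so the best response is b2.

b2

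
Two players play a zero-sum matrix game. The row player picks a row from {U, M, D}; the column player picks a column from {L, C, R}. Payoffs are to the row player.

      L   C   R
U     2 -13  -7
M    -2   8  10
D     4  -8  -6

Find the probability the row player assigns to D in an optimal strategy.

5/11

Row minima: U → -13, M → -2, D → -8; maximin = -2.
Column maxima: L → 4, C → 8, R → 10; minimax = 4.
-2 ≠ 4, so there is no saddle point; optimal play is mixed.
U is strictly dominated by D, so the row player never plays it.
R is strictly dominated by C (it gives the row player strictly more in every row), so the column player never plays it.
On the remaining 2×2 (M, D vs L, C):
Let the row player play M with probability p. Expected payoff against L: (-2)p + 4(1−p) = −6p + 4; against C: 8p + (-8)(1−p) = 16p − 8.
Setting these equal: −6p + 4 = 16p − 8 ⇒ −22p = -12 ⇒ p = 6/11, and the value is (-6)·(6/11) + 4 = 8/11.
For the column player: with q = P(L), equating M's and D's payoffs gives −10q + 8 = 12q − 8 ⇒ q = 8/11.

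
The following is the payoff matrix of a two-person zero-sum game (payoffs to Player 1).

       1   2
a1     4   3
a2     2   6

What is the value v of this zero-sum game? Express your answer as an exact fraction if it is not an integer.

Row minima: a1 → 3, a2 → 2; maximin = 3.
Column maxima: 1 → 4, 2 → 6; minimax = 4.
3 ≠ 4, so there is no saddle point; optimal play is mixed.
Let Player 1 play a1 with probability p. Expected payoff against 1: 4p + 2(1−p) = 2p + 2; against 2: 3p + 6(1−p) = −3p + 6.
Setting these equal: 2p + 2 = −3p + 6 ⇒ 5p = 4 ⇒ p = 4/5, and the value is (2)·(4/5) + 2 = 18/5.
For Player 2: with q = P(1), equating a1's and a2's payoffs gives q + 3 = −4q + 6 ⇒ q = 3/5.

18/5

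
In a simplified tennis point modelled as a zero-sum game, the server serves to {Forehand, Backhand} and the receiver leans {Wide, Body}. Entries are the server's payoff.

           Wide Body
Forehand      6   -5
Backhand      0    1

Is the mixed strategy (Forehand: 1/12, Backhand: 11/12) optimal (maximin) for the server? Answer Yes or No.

Yes

Against Wide this mix gives (1/12)·6 + (11/12)·0 = 1/2.
Against Body this mix gives (1/12)·(-5) + (11/12)·1 = 1/2.
All of the receiver's active replies (Wide, Body) yield 1/2, and no column does worse for the server. The mix makes the receiver indifferent and guarantees 1/2, so it is optimal.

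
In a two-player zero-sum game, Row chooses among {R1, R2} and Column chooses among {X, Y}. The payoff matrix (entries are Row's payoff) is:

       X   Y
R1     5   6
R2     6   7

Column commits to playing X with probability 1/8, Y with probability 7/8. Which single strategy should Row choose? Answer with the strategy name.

R2

Expected payoff of R1: (1/8)·5 + (7/8)·6 = 47/8.
Expected payoff of R2: (1/8)·6 + (7/8)·7 = 55/8.
The largest is 55/8, so Row's best response is R2.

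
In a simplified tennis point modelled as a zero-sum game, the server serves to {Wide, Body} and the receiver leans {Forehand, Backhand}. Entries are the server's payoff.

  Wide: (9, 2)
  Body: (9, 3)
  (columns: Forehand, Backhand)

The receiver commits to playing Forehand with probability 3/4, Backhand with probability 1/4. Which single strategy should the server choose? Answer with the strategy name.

Body

Expected payoff of Wide: (3/4)·9 + (1/4)·2 = 29/4.
Expected payoff of Body: (3/4)·9 + (1/4)·3 = 15/2.
The largest is 15/2, so the server's best response is Body.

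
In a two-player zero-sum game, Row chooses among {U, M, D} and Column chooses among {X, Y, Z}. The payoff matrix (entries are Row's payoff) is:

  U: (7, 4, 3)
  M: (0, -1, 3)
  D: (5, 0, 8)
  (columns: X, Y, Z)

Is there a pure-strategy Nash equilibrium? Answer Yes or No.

No

Row minima: U → 3, M → -1, D → 0; maximin = 3.
Column maxima: X → 7, Y → 4, Z → 8; minimax = 4.
3 ≠ 4, so no pure-strategy equilibrium exists.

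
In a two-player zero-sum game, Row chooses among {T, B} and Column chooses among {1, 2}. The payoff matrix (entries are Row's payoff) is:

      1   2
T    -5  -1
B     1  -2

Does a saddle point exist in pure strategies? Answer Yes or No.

No

Row minima: T → -5, B → -2; maximin = -2.
Column maxima: 1 → 1, 2 → -1; minimax = -1.
-2 ≠ -1, so no pure-strategy equilibrium exists.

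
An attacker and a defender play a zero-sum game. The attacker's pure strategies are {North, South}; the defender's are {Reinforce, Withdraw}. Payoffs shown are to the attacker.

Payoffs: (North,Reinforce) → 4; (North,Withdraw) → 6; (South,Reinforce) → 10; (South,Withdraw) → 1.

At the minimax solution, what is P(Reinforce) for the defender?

Row minima: North → 4, South → 1; maximin = 4.
Column maxima: Reinforce → 10, Withdraw → 6; minimax = 6.
4 ≠ 6, so there is no saddle point; optimal play is mixed.
Let the attacker play North with probability p. Expected payoff against Reinforce: 4p + 10(1−p) = −6p + 10; against Withdraw: 6p + 1(1−p) = 5p + 1.
Setting these equal: −6p + 10 = 5p + 1 ⇒ −11p = -9 ⇒ p = 9/11, and the value is (-6)·(9/11) + 10 = 56/11.
For the defender: with q = P(Reinforce), equating North's and South's payoffs gives −2q + 6 = 9q + 1 ⇒ q = 5/11.

5/11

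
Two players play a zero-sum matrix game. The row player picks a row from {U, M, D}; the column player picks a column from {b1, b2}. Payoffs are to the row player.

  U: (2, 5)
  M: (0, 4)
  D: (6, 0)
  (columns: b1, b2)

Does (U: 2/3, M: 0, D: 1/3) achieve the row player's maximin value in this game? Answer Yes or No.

Against b1 this mix gives (2/3)·2 + (1/3)·6 = 10/3.
Against b2 this mix gives (2/3)·5 + (1/3)·0 = 10/3.
All of the column player's active replies (b1, b2) yield 10/3, and no column does worse for the row player. The mix makes the column player indifferent and guarantees 10/3, so it is optimal.

Yes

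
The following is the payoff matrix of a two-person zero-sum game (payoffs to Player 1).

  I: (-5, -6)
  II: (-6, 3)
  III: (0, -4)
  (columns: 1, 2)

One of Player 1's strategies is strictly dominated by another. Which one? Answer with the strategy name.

I

III gives a strictly higher payoff than I against every column: 0 > -5, -4 > -6.
So I is strictly dominated and Player 1 never plays it.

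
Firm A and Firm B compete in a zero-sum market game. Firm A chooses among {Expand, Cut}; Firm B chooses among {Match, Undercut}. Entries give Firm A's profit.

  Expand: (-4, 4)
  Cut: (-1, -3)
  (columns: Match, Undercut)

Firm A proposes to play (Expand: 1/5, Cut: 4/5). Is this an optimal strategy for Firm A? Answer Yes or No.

Yes

Against Match this mix gives (1/5)·(-4) + (4/5)·(-1) = -8/5.
Against Undercut this mix gives (1/5)·4 + (4/5)·(-3) = -8/5.
All of Firm B's active replies (Match, Undercut) yield -8/5, and no column does worse for Firm A. The mix makes Firm B indifferent and guarantees -8/5, so it is optimal.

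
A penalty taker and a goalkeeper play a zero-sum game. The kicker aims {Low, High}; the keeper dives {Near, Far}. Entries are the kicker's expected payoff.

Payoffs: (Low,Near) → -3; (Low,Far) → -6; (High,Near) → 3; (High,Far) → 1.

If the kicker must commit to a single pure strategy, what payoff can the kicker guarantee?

Row minima: Low → -6, High → 1.
The best of these is 1.

1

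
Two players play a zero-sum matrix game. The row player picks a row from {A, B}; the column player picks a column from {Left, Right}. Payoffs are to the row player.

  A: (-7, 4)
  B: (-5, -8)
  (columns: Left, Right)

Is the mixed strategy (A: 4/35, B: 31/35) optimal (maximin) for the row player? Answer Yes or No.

No

Against Left this mix gives (4/35)·(-7) + (31/35)·(-5) = -183/35.
Against Right this mix gives (4/35)·4 + (31/35)·(-8) = -232/35.
The column player will play Right, holding the row player to -232/35. Shifting weight toward the row that does better against Right would raise this floor (the equalizing mix achieves -38/7 against both Right and Left), so the proposed strategy is not optimal.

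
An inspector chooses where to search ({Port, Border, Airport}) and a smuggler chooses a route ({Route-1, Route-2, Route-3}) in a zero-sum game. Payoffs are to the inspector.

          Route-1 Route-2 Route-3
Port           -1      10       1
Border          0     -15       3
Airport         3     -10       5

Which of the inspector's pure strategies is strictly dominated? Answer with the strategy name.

Border

Airport gives a strictly higher payoff than Border against every column: 3 > 0, -10 > -15, 5 > 3.
So Border is strictly dominated and the inspector never plays it.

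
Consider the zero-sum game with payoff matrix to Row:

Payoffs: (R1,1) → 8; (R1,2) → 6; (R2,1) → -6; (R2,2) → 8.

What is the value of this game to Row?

Row minima: R1 → 6, R2 → -6; maximin = 6.
Column maxima: 1 → 8, 2 → 8; minimax = 8.
6 ≠ 8, so there is no saddle point; optimal play is mixed.
Let Row play R1 with probability p. Expected payoff against 1: 8p + (-6)(1−p) = 14p − 6; against 2: 6p + 8(1−p) = −2p + 8.
Setting these equal: 14p − 6 = −2p + 8 ⇒ 16p = 14 ⇒ p = 7/8, and the value is (14)·(7/8) − 6 = 25/4.
For Column: with q = P(1), equating R1's and R2's payoffs gives 2q + 6 = −14q + 8 ⇒ q = 1/8.

25/4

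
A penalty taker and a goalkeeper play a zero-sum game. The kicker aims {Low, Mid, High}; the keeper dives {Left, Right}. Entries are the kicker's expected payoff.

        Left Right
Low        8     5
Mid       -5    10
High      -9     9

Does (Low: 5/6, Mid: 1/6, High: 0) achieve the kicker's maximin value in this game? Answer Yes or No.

Yes

Against Left this mix gives (5/6)·8 + (1/6)·(-5) = 35/6.
Against Right this mix gives (5/6)·5 + (1/6)·10 = 35/6.
All of the keeper's active replies (Left, Right) yield 35/6, and no column does worse for the kicker. The mix makes the keeper indifferent and guarantees 35/6, so it is optimal.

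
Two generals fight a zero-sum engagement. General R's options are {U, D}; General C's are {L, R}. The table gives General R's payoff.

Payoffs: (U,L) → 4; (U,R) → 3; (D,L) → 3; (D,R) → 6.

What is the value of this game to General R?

15/4

Row minima: U → 3, D → 3; maximin = 3.
Column maxima: L → 4, R → 6; minimax = 4.
3 ≠ 4, so there is no saddle point; optimal play is mixed.
Let General R play U with probability p. Expected payoff against L: 4p + 3(1−p) = p + 3; against R: 3p + 6(1−p) = −3p + 6.
Setting these equal: p + 3 = −3p + 6 ⇒ 4p = 3 ⇒ p = 3/4, and the value is (1)·(3/4) + 3 = 15/4.
For General C: with q = P(L), equating U's and D's payoffs gives q + 3 = −3q + 6 ⇒ q = 3/4.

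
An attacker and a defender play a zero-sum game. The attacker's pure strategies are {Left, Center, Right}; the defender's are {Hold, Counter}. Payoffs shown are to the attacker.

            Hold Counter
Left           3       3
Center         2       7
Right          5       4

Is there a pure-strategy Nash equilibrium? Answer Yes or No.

Row minima: Left → 3, Center → 2, Right → 4; maximin = 4.
Column maxima: Hold → 5, Counter → 7; minimax = 5.
4 ≠ 5, so no pure-strategy equilibrium exists.

No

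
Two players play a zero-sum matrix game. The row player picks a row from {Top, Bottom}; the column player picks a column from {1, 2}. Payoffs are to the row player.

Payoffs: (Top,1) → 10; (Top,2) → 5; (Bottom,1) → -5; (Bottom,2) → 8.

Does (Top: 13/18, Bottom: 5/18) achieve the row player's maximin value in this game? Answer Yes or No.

Yes

Against 1 this mix gives (13/18)·10 + (5/18)·(-5) = 35/6.
Against 2 this mix gives (13/18)·5 + (5/18)·8 = 35/6.
All of the column player's active replies (1, 2) yield 35/6, and no column does worse for the row player. The mix makes the column player indifferent and guarantees 35/6, so it is optimal.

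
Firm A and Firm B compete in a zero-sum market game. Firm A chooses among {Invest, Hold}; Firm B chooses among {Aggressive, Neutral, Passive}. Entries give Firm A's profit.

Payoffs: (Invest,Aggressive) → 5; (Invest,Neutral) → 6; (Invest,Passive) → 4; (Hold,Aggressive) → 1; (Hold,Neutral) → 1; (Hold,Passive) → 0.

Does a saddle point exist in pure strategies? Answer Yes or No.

Row minima: Invest → 4, Hold → 0; maximin = 4.
Column maxima: Aggressive → 5, Neutral → 6, Passive → 4; minimax = 4.
maximin = minimax = 4, so a saddle point exists.

Yes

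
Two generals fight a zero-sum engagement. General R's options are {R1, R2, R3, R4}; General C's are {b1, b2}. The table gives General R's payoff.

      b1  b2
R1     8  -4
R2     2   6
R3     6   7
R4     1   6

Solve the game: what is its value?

Row minima: R1 → -4, R2 → 2, R3 → 6, R4 → 1; maximin = 6.
Column maxima: b1 → 8, b2 → 7; minimax = 7.
6 ≠ 7, so there is no saddle point; optimal play is mixed.
R2 is strictly dominated by R3, so General R never plays it.
R4 is strictly dominated by R3, so General R never plays it.
On the remaining 2×2 (R1, R3 vs b1, b2):
Let General R play R1 with probability p. Expected payoff against b1: 8p + 6(1−p) = 2p + 6; against b2: (-4)p + 7(1−p) = −11p + 7.
Setting these equal: 2p + 6 = −11p + 7 ⇒ 13p = 1 ⇒ p = 1/13, and the value is (2)·(1/13) + 6 = 80/13.
For General C: with q = P(b1), equating R1's and R3's payoffs gives 12q − 4 = −q + 7 ⇒ q = 11/13.

80/13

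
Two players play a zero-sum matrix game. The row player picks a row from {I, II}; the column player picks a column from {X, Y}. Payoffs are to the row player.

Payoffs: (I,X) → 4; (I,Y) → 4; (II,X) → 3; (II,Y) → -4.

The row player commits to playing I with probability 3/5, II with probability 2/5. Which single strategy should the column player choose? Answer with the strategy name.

Y

If the column player plays X, the row player's expected payoff is (3/5)·4 + (2/5)·3 = 18/5.
If the column player plays Y, the row player's expected payoff is (3/5)·4 + (2/5)·(-4) = 4/5.
The column player minimizes the row player's payoff; the smallest is 4/5, so the best response is Y.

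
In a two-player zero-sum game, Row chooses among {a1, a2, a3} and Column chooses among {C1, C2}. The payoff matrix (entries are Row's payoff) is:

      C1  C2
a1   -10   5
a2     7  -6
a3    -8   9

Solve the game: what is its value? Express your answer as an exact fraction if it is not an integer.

Row minima: a1 → -10, a2 → -6, a3 → -8; maximin = -6.
Column maxima: C1 → 7, C2 → 9; minimax = 7.
-6 ≠ 7, so there is no saddle point; optimal play is mixed.
a1 is strictly dominated by a3, so Row never plays it.
On the remaining 2×2 (a2, a3 vs C1, C2):
Let Row play a2 with probability p. Expected payoff against C1: 7p + (-8)(1−p) = 15p − 8; against C2: (-6)p + 9(1−p) = −15p + 9.
Setting these equal: 15p − 8 = −15p + 9 ⇒ 30p = 17 ⇒ p = 17/30, and the value is (15)·(17/30) − 8 = 1/2.
For Column: with q = P(C1), equating a2's and a3's payoffs gives 13q − 6 = −17q + 9 ⇒ q = 1/2.

1/2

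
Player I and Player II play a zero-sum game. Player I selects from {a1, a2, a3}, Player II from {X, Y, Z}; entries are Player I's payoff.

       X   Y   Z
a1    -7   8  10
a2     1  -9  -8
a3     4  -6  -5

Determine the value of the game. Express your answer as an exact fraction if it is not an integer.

Row minima: a1 → -7, a2 → -9, a3 → -6; maximin = -6.
Column maxima: X → 4, Y → 8, Z → 10; minimax = 4.
-6 ≠ 4, so there is no saddle point; optimal play is mixed.
a2 is strictly dominated by a3, so Player I never plays it.
Z is strictly dominated by Y (it gives Player I strictly more in every row), so Player II never plays it.
On the remaining 2×2 (a1, a3 vs X, Y):
Let Player I play a1 with probability p. Expected payoff against X: (-7)p + 4(1−p) = −11p + 4; against Y: 8p + (-6)(1−p) = 14p − 6.
Setting these equal: −11p + 4 = 14p − 6 ⇒ −25p = -10 ⇒ p = 2/5, and the value is (-11)·(2/5) + 4 = -2/5.
For Player II: with q = P(X), equating a1's and a3's payoffs gives −15q + 8 = 10q − 6 ⇒ q = 14/25.

-2/5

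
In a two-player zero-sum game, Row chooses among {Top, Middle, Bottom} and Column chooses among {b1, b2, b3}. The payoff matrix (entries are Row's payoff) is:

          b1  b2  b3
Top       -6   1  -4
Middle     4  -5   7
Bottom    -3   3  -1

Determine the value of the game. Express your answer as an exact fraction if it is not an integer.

Row minima: Top → -6, Middle → -5, Bottom → -3; maximin = -3.
Column maxima: b1 → 4, b2 → 3, b3 → 7; minimax = 3.
-3 ≠ 3, so there is no saddle point; optimal play is mixed.
Top is strictly dominated by Bottom, so Row never plays it.
b3 is strictly dominated by b1 (it gives Row strictly more in every row), so Column never plays it.
On the remaining 2×2 (Middle, Bottom vs b1, b2):
Let Row play Middle with probability p. Expected payoff against b1: 4p + (-3)(1−p) = 7p − 3; against b2: (-5)p + 3(1−p) = −8p + 3.
Setting these equal: 7p − 3 = −8p + 3 ⇒ 15p = 6 ⇒ p = 2/5, and the value is (7)·(2/5) − 3 = -1/5.
For Column: with q = P(b1), equating Middle's and Bottom's payoffs gives 9q − 5 = −6q + 3 ⇒ q = 8/15.

-1/5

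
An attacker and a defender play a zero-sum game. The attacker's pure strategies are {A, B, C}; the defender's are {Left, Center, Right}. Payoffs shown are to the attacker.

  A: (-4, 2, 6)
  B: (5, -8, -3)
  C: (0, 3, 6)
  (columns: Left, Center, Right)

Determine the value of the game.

Row minima: A → -4, B → -8, C → 0; maximin = 0.
Column maxima: Left → 5, Center → 3, Right → 6; minimax = 3.
0 ≠ 3, so there is no saddle point; optimal play is mixed.
Right is strictly dominated by Center (it gives the attacker strictly more in every row), so the defender never plays it.
With Right eliminated, A is strictly dominated by C (C gives the attacker strictly more in every remaining column), so the attacker never plays it.
On the remaining 2×2 (B, C vs Left, Center):
Let the attacker play B with probability p. Expected payoff against Left: 5p + 0(1−p) = 5p; against Center: (-8)p + 3(1−p) = −11p + 3.
Setting these equal: 5p = −11p + 3 ⇒ 16p = 3 ⇒ p = 3/16, and the value is (5)·(3/16) = 15/16.
For the defender: with q = P(Left), equating B's and C's payoffs gives 13q − 8 = −3q + 3 ⇒ q = 11/16.

15/16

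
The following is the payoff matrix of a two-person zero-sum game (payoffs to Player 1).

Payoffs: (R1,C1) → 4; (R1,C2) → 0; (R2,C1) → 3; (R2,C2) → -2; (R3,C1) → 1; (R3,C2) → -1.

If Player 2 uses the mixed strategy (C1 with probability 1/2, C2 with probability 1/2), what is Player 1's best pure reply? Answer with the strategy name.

R1

Expected payoff of R1: (1/2)·4 + (1/2)·0 = 2.
Expected payoff of R2: (1/2)·3 + (1/2)·(-2) = 1/2.
Expected payoff of R3: (1/2)·1 + (1/2)·(-1) = 0.
The largest is 2, so Player 1's best response is R1.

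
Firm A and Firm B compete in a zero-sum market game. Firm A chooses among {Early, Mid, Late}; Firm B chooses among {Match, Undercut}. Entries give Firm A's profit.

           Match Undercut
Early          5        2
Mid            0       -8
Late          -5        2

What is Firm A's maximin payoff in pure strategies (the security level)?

2

Row minima: Early → 2, Mid → -8, Late → -5.
The best of these is 2.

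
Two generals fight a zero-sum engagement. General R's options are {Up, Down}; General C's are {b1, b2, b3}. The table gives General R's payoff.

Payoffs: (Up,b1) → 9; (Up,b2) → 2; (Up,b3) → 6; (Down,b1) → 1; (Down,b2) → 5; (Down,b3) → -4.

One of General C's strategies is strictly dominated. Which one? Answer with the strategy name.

b1

b3 holds General R's payoff strictly below b1 in every row: 6 < 9, -4 < 1.
So b1 is strictly dominated for General C.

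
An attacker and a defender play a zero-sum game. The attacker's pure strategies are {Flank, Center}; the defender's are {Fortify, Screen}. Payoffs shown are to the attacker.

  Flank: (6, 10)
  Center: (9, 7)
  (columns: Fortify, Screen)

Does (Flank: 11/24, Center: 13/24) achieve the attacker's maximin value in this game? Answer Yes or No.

No

Against Fortify this mix gives (11/24)·6 + (13/24)·9 = 61/8.
Against Screen this mix gives (11/24)·10 + (13/24)·7 = 67/8.
The defender will play Fortify, holding the attacker to 61/8. Shifting weight toward the row that does better against Fortify would raise this floor (the equalizing mix achieves 8 against both Fortify and Screen), so the proposed strategy is not optimal.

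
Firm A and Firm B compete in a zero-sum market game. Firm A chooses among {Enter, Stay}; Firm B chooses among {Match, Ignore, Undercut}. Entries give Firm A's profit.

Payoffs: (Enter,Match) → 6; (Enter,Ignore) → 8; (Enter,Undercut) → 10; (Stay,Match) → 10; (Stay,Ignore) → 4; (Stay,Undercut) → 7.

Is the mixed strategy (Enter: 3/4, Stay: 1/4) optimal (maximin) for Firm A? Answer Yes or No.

Against Match this mix gives (3/4)·6 + (1/4)·10 = 7.
Against Ignore this mix gives (3/4)·8 + (1/4)·4 = 7.
Against Undercut this mix gives (3/4)·10 + (1/4)·7 = 37/4.
All of Firm B's active replies (Match, Ignore) yield 7, and no column does worse for Firm A. The mix makes Firm B indifferent and guarantees 7, so it is optimal.

Yes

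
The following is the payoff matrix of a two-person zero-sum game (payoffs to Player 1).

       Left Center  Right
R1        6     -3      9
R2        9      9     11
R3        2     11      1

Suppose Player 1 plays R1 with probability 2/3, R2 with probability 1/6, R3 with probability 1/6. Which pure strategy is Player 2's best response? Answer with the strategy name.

If Player 2 plays Left, Player 1's expected payoff is (2/3)·6 + (1/6)·9 + (1/6)·2 = 35/6.
If Player 2 plays Center, Player 1's expected payoff is (2/3)·(-3) + (1/6)·9 + (1/6)·11 = 4/3.
If Player 2 plays Right, Player 1's expected payoff is (2/3)·9 + (1/6)·11 + (1/6)·1 = 8.
Player 2 minimizes Player 1's payoff; the smallest is 4/3, so the best response is Center.

Center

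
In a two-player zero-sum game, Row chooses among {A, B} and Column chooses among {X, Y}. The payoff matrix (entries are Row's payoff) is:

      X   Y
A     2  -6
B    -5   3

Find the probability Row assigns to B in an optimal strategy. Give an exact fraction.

1/2

Row minima: A → -6, B → -5; maximin = -5.
Column maxima: X → 2, Y → 3; minimax = 2.
-5 ≠ 2, so there is no saddle point; optimal play is mixed.
Let Row play A with probability p. Expected payoff against X: 2p + (-5)(1−p) = 7p − 5; against Y: (-6)p + 3(1−p) = −9p + 3.
Setting these equal: 7p − 5 = −9p + 3 ⇒ 16p = 8 ⇒ p = 1/2, and the value is (7)·(1/2) − 5 = -3/2.
For Column: with q = P(X), equating A's and B's payoffs gives 8q − 6 = −8q + 3 ⇒ q = 9/16.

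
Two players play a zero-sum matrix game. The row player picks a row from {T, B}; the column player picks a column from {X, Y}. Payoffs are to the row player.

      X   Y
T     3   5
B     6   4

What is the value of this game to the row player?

9/2

Row minima: T → 3, B → 4; maximin = 4.
Column maxima: X → 6, Y → 5; minimax = 5.
4 ≠ 5, so there is no saddle point; optimal play is mixed.
Let the row player play T with probability p. Expected payoff against X: 3p + 6(1−p) = −3p + 6; against Y: 5p + 4(1−p) = p + 4.
Setting these equal: −3p + 6 = p + 4 ⇒ −4p = -2 ⇒ p = 1/2, and the value is (-3)·(1/2) + 6 = 9/2.
For the column player: with q = P(X), equating T's and B's payoffs gives −2q + 5 = 2q + 4 ⇒ q = 1/4.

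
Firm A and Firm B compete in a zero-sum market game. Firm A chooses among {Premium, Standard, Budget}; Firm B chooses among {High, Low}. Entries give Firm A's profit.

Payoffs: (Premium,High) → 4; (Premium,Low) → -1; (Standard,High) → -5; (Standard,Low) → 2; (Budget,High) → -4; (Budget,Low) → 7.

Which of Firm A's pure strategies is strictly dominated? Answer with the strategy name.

Budget gives a strictly higher payoff than Standard against every column: -4 > -5, 7 > 2.
So Standard is strictly dominated and Firm A never plays it.

Standard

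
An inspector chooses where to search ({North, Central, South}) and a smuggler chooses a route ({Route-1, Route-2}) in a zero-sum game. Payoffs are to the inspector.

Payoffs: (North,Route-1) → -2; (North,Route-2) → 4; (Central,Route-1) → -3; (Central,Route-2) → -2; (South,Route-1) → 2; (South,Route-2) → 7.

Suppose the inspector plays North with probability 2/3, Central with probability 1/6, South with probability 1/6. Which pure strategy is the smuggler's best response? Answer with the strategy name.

Route-1

If the smuggler plays Route-1, the inspector's expected payoff is (2/3)·(-2) + (1/6)·(-3) + (1/6)·2 = -3/2.
If the smuggler plays Route-2, the inspector's expected payoff is (2/3)·4 + (1/6)·(-2) + (1/6)·7 = 7/2.
The smuggler minimizes the inspector's payoff; the smallest is -3/2, so the best response is Route-1.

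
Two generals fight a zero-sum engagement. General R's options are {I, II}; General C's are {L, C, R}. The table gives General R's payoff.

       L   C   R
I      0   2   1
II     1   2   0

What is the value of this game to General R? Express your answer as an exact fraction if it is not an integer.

1/2

Row minima: I → 0, II → 0; maximin = 0.
Column maxima: L → 1, C → 2, R → 1; minimax = 1.
0 ≠ 1, so there is no saddle point; optimal play is mixed.
C is strictly dominated by L (it gives General R strictly more in every row), so General C never plays it.
On the remaining 2×2 (I, II vs L, R):
Let General R play I with probability p. Expected payoff against L: 0p + 1(1−p) = −p + 1; against R: 1p + 0(1−p) = p.
Setting these equal: −p + 1 = p ⇒ −2p = -1 ⇒ p = 1/2, and the value is (-1)·(1/2) + 1 = 1/2.
For General C: with q = P(L), equating I's and II's payoffs gives −q + 1 = q ⇒ q = 1/2.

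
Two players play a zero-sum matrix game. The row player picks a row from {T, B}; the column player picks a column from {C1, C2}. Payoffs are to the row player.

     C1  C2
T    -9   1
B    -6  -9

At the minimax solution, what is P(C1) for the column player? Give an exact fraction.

Row minima: T → -9, B → -9; maximin = -9.
Column maxima: C1 → -6, C2 → 1; minimax = -6.
-9 ≠ -6, so there is no saddle point; optimal play is mixed.
Let the row player play T with probability p. Expected payoff against C1: (-9)p + (-6)(1−p) = −3p − 6; against C2: 1p + (-9)(1−p) = 10p − 9.
Setting these equal: −3p − 6 = 10p − 9 ⇒ −13p = -3 ⇒ p = 3/13, and the value is (-3)·(3/13) − 6 = -87/13.
For the column player: with q = P(C1), equating T's and B's payoffs gives −10q + 1 = 3q − 9 ⇒ q = 10/13.

10/13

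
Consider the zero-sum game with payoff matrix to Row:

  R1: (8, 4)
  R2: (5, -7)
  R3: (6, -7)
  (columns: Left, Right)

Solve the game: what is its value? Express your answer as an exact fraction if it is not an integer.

Row minima: R1 → 4, R2 → -7, R3 → -7; maximin = 4.
Column maxima: Left → 8, Right → 4; minimax = 4.
Since maximin = minimax = 4, there is a saddle point and the value is 4.

4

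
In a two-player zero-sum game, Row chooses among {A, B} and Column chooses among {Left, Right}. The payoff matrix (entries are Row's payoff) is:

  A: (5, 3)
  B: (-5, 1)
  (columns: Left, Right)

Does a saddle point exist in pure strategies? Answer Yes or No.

Yes

Row minima: A → 3, B → -5; maximin = 3.
Column maxima: Left → 5, Right → 3; minimax = 3.
maximin = minimax = 3, so a saddle point exists.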